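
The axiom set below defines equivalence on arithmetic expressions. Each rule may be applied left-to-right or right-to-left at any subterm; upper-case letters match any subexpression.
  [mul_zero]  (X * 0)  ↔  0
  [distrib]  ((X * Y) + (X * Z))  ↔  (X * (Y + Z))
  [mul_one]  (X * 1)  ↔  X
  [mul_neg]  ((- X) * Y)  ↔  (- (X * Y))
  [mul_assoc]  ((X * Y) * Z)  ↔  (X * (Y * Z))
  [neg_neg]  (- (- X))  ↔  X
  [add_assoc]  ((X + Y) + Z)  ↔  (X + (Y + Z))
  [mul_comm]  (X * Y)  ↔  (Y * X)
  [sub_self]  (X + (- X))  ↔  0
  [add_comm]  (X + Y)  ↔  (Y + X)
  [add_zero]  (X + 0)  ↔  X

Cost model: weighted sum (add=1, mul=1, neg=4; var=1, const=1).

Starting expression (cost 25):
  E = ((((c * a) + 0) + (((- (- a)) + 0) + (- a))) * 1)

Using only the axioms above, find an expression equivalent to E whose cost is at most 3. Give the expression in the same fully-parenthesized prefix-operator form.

(c * a)   [cost 3]

step 1: neg_neg (→) rewrites (- (- a)) into a, now ((((c * a) + 0) + ((a + 0) + (- a))) * 1)
step 2: add_zero (→) rewrites (a + 0) into a, now ((((c * a) + 0) + (a + (- a))) * 1)
step 3: mul_one (→) rewrites ((((c * a) + 0) + (a + (- a))) * 1) into (((c * a) + 0) + (a + (- a)))
step 4: add_zero (→) rewrites ((c * a) + 0) into (c * a), now ((c * a) + (a + (- a)))
step 5: sub_self (→) rewrites (a + (- a)) into 0, now ((c * a) + 0)
step 6: add_zero (→) rewrites ((c * a) + 0) into (c * a), reaching cost 3 (bound 3)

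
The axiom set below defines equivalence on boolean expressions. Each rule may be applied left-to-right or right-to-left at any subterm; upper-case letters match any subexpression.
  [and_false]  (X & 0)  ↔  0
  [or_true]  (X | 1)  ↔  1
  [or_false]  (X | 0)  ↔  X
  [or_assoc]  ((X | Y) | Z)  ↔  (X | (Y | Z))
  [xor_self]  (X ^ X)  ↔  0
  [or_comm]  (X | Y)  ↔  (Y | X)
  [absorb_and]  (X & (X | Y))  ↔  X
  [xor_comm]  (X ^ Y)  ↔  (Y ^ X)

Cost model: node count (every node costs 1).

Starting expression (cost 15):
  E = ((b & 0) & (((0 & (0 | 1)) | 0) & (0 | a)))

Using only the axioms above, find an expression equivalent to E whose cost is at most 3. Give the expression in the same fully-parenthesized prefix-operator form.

1. [absorb_and →] (0 & (0 | 1))  →  0;  E = ((b & 0) & ((0 | 0) & (0 | a)))
2. [or_false →] (0 | 0)  →  0;  E = ((b & 0) & (0 & (0 | a)))
3. [absorb_and →] (0 & (0 | a))  →  0;  E = ((b & 0) & 0)
4. [and_false →] (b & 0)  →  0;  cost 3 ≤ 3, done

(0 & 0)   [cost 3]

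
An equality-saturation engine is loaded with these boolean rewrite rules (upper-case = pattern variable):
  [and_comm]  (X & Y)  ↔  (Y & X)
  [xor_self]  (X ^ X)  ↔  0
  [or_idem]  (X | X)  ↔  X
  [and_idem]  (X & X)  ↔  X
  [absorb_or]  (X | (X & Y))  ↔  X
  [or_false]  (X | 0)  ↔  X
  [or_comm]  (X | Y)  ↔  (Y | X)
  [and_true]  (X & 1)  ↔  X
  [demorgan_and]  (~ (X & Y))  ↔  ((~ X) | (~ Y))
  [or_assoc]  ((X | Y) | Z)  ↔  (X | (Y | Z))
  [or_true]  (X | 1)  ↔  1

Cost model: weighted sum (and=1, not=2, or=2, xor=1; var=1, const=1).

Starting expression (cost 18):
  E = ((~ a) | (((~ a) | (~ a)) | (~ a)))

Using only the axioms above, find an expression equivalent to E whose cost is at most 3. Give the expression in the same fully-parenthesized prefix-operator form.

1. [or_idem →] ((~ a) | (~ a))  →  (~ a);  E = ((~ a) | ((~ a) | (~ a)))
2. [or_idem →] ((~ a) | (~ a))  →  (~ a);  E = ((~ a) | (~ a))
3. [or_idem →] ((~ a) | (~ a))  →  (~ a);  cost 3 ≤ 3, done

(~ a)   [cost 3]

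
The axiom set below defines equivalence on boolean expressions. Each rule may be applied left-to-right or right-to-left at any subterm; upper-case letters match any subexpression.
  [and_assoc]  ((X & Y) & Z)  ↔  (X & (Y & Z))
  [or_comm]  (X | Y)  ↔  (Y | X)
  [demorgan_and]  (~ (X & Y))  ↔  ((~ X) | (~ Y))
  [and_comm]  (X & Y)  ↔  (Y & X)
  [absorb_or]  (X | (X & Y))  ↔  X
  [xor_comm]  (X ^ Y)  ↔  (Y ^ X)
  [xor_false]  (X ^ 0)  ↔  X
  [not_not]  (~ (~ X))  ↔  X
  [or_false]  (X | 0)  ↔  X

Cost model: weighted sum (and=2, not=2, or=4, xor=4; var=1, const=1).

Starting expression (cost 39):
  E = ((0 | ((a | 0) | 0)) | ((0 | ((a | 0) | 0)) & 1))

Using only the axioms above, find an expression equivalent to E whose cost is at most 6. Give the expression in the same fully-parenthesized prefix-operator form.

(0 | a)   [cost 6]

(1) ((0 | ((a | 0) | 0)) | ((0 | ((a | 0) | 0)) & 1))  =[absorb_or →]=  (0 | ((a | 0) | 0))
(2) (a | 0)  =[or_false →]=  a    ⊢ (0 | (a | 0))
(3) (a | 0)  =[or_false →]=  a    ⊢ cost 6, within 6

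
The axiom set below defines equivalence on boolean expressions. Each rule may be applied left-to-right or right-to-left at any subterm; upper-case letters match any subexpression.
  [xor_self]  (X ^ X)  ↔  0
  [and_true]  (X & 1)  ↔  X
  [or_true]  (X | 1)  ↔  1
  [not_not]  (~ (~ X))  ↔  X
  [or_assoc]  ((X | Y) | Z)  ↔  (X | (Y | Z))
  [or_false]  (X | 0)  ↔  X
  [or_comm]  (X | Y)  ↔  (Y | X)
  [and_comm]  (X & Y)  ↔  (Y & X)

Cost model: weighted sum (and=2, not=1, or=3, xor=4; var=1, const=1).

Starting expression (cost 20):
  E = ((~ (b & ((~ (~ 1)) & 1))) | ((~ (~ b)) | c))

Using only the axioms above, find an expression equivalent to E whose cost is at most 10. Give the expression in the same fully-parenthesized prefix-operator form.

(1) ((~ (~ 1)) & 1)  =[and_true →]=  (~ (~ 1))    ⊢ ((~ (b & (~ (~ 1)))) | ((~ (~ b)) | c))
(2) ((~ (~ b)) | c)  =[or_comm →]=  (c | (~ (~ b)))    ⊢ ((~ (b & (~ (~ 1)))) | (c | (~ (~ b))))
(3) (~ (~ 1))  =[not_not →]=  1    ⊢ ((~ (b & 1)) | (c | (~ (~ b))))
(4) (~ (~ b))  =[not_not →]=  b    ⊢ ((~ (b & 1)) | (c | b))
(5) (b & 1)  =[and_true →]=  b    ⊢ cost 10, within 10

((~ b) | (c | b))   [cost 10]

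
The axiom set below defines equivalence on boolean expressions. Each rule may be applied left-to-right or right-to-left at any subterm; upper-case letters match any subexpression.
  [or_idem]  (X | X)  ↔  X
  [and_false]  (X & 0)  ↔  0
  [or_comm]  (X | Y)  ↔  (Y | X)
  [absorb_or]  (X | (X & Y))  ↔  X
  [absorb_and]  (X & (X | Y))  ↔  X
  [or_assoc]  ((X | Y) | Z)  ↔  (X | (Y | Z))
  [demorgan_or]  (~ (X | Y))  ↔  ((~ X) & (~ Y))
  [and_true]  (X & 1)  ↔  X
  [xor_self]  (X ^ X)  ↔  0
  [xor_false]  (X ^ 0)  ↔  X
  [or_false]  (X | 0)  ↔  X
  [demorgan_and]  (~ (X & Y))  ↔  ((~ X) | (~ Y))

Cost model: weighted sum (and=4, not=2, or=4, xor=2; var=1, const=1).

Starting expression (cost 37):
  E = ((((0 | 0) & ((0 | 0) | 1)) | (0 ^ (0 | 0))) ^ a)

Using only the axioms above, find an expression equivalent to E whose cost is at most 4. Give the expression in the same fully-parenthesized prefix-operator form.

(0 ^ a)   [cost 4]

(1) ((0 | 0) & ((0 | 0) | 1))  =[absorb_and →]=  (0 | 0)    ⊢ (((0 | 0) | (0 ^ (0 | 0))) ^ a)
(2) (0 | 0)  =[or_false →]=  0    ⊢ (((0 | 0) | (0 ^ 0)) ^ a)
(3) (0 | 0)  =[or_idem →]=  0    ⊢ ((0 | (0 ^ 0)) ^ a)
(4) (0 ^ 0)  =[xor_false →]=  0    ⊢ ((0 | 0) ^ a)
(5) (0 | 0)  =[or_idem →]=  0    ⊢ cost 4, within 4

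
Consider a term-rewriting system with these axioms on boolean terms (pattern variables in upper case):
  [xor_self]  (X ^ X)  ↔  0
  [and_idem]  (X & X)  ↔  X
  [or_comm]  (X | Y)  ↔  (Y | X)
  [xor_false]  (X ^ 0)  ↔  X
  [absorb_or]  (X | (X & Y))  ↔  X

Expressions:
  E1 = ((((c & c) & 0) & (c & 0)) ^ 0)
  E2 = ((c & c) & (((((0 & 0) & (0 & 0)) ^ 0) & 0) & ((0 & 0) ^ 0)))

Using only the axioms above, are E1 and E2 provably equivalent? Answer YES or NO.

YES

(1) (c & c)  =[and_idem →]=  c    ⊢ (((c & 0) & (c & 0)) ^ 0)
(2) (((c & 0) & (c & 0)) ^ 0)  =[xor_false →]=  ((c & 0) & (c & 0))
(3) ((c & 0) & (c & 0))  =[and_idem →]=  (c & 0)
(4) 0  =[and_idem ←]=  (0 & 0)    ⊢ (c & (0 & 0))
(5) (0 & 0)  =[and_idem ←]=  ((0 & 0) & (0 & 0))    ⊢ (c & ((0 & 0) & (0 & 0)))
(6) 0  =[and_idem ←]=  (0 & 0)    ⊢ (c & (((0 & 0) & 0) & (0 & 0)))
(7) c  =[and_idem ←]=  (c & c)    ⊢ ((c & c) & (((0 & 0) & 0) & (0 & 0)))
(8) (0 & 0)  =[xor_false ←]=  ((0 & 0) ^ 0)    ⊢ ((c & c) & (((0 & 0) & 0) & ((0 & 0) ^ 0)))
(9) (0 & 0)  =[xor_false ←]=  ((0 & 0) ^ 0)    ⊢ ((c & c) & ((((0 & 0) ^ 0) & 0) & ((0 & 0) ^ 0)))
(10) (0 & 0)  =[and_idem ←]=  ((0 & 0) & (0 & 0))    ⊢ E2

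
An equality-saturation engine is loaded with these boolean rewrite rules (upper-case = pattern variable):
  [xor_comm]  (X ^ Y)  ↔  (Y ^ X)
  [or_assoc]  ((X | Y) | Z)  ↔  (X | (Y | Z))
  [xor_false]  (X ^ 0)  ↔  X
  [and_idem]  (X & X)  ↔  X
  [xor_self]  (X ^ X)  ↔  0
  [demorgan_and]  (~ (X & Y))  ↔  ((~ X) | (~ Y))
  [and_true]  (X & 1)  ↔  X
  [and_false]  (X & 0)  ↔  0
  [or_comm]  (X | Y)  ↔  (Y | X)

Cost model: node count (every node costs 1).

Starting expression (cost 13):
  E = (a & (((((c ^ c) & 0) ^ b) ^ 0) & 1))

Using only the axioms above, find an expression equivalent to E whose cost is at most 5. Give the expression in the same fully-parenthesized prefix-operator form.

(a & (0 ^ b))   [cost 5]

1. [and_true →] (((((c ^ c) & 0) ^ b) ^ 0) & 1)  →  ((((c ^ c) & 0) ^ b) ^ 0);  E = (a & ((((c ^ c) & 0) ^ b) ^ 0))
2. [xor_self →] (c ^ c)  →  0;  E = (a & (((0 & 0) ^ b) ^ 0))
3. [xor_false →] (((0 & 0) ^ b) ^ 0)  →  ((0 & 0) ^ b);  E = (a & ((0 & 0) ^ b))
4. [and_idem →] (0 & 0)  →  0;  cost 5 ≤ 5, done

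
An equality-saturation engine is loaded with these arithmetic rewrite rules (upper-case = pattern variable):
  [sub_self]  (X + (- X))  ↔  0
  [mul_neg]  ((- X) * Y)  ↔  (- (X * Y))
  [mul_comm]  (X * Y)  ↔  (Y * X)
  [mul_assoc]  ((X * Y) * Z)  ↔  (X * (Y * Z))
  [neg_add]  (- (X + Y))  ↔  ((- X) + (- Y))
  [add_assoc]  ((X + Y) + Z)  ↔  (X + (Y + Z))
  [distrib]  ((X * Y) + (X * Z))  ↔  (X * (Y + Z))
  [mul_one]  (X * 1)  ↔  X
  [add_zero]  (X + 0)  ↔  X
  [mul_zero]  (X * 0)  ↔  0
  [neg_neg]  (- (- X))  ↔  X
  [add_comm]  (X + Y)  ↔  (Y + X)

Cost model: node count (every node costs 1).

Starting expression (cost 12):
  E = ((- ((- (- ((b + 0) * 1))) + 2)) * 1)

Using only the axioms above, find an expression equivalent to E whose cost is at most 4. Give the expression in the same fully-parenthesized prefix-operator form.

(- (b + 2))   [cost 4]

1. [neg_neg →] (- (- ((b + 0) * 1)))  →  ((b + 0) * 1);  E = ((- (((b + 0) * 1) + 2)) * 1)
2. [add_zero →] (b + 0)  →  b;  E = ((- ((b * 1) + 2)) * 1)
3. [mul_one →] ((- ((b * 1) + 2)) * 1)  →  (- ((b * 1) + 2))
4. [mul_one →] (b * 1)  →  b;  cost 4 ≤ 4, done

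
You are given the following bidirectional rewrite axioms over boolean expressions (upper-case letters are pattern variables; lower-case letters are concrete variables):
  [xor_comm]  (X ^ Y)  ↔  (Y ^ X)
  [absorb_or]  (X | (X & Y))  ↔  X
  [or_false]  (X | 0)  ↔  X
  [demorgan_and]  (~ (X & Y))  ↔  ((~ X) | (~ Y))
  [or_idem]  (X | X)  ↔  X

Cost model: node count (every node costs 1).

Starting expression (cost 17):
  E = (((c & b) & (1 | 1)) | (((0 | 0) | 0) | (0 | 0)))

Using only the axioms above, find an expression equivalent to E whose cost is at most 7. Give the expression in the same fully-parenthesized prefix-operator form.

((c & b) & (1 | 1))   [cost 7]

step 1: or_false (→) rewrites (0 | 0) into 0, now (((c & b) & (1 | 1)) | ((0 | 0) | (0 | 0)))
step 2: or_idem (→) rewrites ((0 | 0) | (0 | 0)) into (0 | 0), now (((c & b) & (1 | 1)) | (0 | 0))
step 3: or_false (→) rewrites (0 | 0) into 0, now (((c & b) & (1 | 1)) | 0)
step 4: or_false (→) rewrites (((c & b) & (1 | 1)) | 0) into ((c & b) & (1 | 1)), reaching cost 7 (bound 7)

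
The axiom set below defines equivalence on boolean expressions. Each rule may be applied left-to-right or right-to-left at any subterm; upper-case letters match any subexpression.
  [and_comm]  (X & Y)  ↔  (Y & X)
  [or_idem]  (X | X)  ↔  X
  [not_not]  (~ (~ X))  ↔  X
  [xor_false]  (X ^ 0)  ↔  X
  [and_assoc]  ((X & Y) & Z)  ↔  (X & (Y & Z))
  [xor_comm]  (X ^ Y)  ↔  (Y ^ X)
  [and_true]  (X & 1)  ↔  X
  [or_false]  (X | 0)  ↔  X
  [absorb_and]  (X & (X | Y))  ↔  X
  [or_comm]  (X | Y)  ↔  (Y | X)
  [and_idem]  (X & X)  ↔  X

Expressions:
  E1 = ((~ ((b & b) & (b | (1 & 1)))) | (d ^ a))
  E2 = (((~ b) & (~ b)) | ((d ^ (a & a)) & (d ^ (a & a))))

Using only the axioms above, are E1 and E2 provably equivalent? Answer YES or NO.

YES

step 1: and_idem (→) rewrites (1 & 1) into 1, now ((~ ((b & b) & (b | 1))) | (d ^ a))
step 2: and_idem (→) rewrites (b & b) into b, now ((~ (b & (b | 1))) | (d ^ a))
step 3: absorb_and (→) rewrites (b & (b | 1)) into b, now ((~ b) | (d ^ a))
step 4: and_idem (←) rewrites a into (a & a), now ((~ b) | (d ^ (a & a)))
step 5: and_idem (←) rewrites (~ b) into ((~ b) & (~ b)), now (((~ b) & (~ b)) | (d ^ (a & a)))
step 6: and_idem (←) rewrites (d ^ (a & a)) into ((d ^ (a & a)) & (d ^ (a & a))), which is E2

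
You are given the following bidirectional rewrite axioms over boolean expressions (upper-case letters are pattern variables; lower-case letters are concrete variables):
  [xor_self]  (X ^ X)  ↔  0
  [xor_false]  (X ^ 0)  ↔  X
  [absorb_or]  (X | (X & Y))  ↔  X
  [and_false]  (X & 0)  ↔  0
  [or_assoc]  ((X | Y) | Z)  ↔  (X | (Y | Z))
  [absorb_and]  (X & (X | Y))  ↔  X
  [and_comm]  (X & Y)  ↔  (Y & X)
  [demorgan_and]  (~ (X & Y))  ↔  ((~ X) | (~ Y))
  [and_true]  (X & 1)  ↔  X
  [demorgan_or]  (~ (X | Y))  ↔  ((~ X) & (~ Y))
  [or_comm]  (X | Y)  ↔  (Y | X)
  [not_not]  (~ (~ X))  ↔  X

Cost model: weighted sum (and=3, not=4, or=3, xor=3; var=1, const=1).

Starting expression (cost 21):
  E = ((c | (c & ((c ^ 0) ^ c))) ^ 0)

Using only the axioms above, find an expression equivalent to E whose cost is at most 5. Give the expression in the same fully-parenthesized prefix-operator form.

(c ^ 0)   [cost 5]

(1) (c ^ 0)  =[xor_false →]=  c    ⊢ ((c | (c & (c ^ c))) ^ 0)
(2) (c ^ c)  =[xor_self →]=  0    ⊢ ((c | (c & 0)) ^ 0)
(3) (c | (c & 0))  =[absorb_or →]=  c    ⊢ cost 5, within 5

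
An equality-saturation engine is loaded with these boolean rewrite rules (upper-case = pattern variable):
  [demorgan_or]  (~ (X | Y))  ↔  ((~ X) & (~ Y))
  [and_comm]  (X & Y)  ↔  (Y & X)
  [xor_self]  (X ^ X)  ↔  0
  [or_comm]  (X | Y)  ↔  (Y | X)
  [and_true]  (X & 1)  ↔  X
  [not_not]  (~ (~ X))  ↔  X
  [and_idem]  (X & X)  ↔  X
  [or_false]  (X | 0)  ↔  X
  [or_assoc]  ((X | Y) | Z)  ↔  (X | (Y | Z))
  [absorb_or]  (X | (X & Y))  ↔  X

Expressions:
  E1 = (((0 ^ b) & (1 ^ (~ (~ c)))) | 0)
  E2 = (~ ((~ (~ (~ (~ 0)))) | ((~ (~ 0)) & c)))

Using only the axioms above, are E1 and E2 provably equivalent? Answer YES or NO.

NO

Every axiom is a valid identity, so a rewrite proof would force E1 and E2 to agree under every assignment.
At b=0, c=0: E1 = 0 but E2 = 1; they differ, so no derivation exists.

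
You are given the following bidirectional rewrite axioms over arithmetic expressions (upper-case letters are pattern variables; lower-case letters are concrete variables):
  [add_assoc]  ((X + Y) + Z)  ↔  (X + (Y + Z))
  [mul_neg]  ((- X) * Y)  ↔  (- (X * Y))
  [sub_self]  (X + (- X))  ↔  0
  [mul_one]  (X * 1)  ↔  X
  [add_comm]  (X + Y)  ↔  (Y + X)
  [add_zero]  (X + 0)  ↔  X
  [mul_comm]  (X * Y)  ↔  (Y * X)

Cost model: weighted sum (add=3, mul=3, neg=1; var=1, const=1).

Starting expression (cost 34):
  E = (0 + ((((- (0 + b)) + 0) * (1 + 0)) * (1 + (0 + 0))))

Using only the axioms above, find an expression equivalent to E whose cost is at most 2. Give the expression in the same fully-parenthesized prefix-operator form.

(- b)   [cost 2]

(1) ((- (0 + b)) + 0)  =[add_zero →]=  (- (0 + b))    ⊢ (0 + (((- (0 + b)) * (1 + 0)) * (1 + (0 + 0))))
(2) (1 + 0)  =[add_zero →]=  1    ⊢ (0 + (((- (0 + b)) * 1) * (1 + (0 + 0))))
(3) (0 + (((- (0 + b)) * 1) * (1 + (0 + 0))))  =[add_comm →]=  ((((- (0 + b)) * 1) * (1 + (0 + 0))) + 0)
(4) (0 + b)  =[add_comm →]=  (b + 0)    ⊢ ((((- (b + 0)) * 1) * (1 + (0 + 0))) + 0)
(5) ((((- (b + 0)) * 1) * (1 + (0 + 0))) + 0)  =[add_zero →]=  (((- (b + 0)) * 1) * (1 + (0 + 0)))
(6) (b + 0)  =[add_zero →]=  b    ⊢ (((- b) * 1) * (1 + (0 + 0)))
(7) (0 + 0)  =[add_zero →]=  0    ⊢ (((- b) * 1) * (1 + 0))
(8) (1 + 0)  =[add_zero →]=  1    ⊢ (((- b) * 1) * 1)
(9) ((- b) * 1)  =[mul_one →]=  (- b)    ⊢ ((- b) * 1)
(10) ((- b) * 1)  =[mul_one →]=  (- b)    ⊢ cost 2, within 2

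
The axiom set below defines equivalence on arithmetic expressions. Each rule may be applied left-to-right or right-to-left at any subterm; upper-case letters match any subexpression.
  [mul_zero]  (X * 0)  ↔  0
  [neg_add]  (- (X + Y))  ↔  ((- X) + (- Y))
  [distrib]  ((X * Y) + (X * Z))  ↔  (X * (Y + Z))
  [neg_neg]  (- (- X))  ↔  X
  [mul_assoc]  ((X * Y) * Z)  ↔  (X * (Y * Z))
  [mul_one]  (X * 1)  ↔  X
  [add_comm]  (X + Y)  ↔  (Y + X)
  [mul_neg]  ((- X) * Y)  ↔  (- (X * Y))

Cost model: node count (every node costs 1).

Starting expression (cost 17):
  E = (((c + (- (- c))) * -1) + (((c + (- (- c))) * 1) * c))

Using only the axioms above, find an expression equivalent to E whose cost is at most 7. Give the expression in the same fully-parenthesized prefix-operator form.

((c + c) * (-1 + c))   [cost 7]

1. [mul_one →] ((c + (- (- c))) * 1)  →  (c + (- (- c)));  E = (((c + (- (- c))) * -1) + ((c + (- (- c))) * c))
2. [distrib →] (((c + (- (- c))) * -1) + ((c + (- (- c))) * c))  →  ((c + (- (- c))) * (-1 + c))
3. [neg_neg →] (- (- c))  →  c;  cost 7 ≤ 7, done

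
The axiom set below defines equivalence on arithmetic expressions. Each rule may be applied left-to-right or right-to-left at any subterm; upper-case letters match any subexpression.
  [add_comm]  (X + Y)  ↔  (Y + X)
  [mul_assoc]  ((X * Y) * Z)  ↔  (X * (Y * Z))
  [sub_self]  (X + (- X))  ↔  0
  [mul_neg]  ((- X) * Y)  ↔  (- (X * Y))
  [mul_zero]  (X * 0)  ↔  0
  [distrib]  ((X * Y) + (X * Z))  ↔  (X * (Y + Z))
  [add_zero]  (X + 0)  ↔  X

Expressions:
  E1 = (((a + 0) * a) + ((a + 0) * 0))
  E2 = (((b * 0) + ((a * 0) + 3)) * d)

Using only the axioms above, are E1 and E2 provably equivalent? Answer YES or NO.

All listed rules preserve value, hence provable equivalence implies equal values everywhere; look for a separating assignment.
a=0, b=0, d=1 gives E1 ↦ 0, E2 ↦ 3; values differ ⇒ not provably equivalent.

NO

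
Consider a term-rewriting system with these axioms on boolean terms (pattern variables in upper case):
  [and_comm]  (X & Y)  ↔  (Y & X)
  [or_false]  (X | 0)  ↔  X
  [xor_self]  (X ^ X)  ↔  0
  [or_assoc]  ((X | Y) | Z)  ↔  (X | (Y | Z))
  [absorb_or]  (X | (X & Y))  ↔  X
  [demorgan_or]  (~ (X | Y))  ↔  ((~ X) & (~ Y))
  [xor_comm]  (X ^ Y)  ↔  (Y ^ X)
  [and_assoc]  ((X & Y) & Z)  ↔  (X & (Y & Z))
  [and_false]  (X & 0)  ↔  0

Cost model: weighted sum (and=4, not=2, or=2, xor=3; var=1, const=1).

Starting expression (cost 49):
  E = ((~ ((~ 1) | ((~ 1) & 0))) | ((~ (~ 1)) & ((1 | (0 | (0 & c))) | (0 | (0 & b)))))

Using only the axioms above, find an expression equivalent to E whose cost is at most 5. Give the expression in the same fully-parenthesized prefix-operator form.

(~ (~ 1))   [cost 5]

step 1: absorb_or (→) rewrites (0 | (0 & c)) into 0, now ((~ ((~ 1) | ((~ 1) & 0))) | ((~ (~ 1)) & ((1 | 0) | (0 | (0 & b)))))
step 2: absorb_or (→) rewrites ((~ 1) | ((~ 1) & 0)) into (~ 1), now ((~ (~ 1)) | ((~ (~ 1)) & ((1 | 0) | (0 | (0 & b)))))
step 3: absorb_or (→) rewrites (0 | (0 & b)) into 0, now ((~ (~ 1)) | ((~ (~ 1)) & ((1 | 0) | 0)))
step 4: or_false (→) rewrites ((1 | 0) | 0) into (1 | 0), now ((~ (~ 1)) | ((~ (~ 1)) & (1 | 0)))
step 5: or_false (→) rewrites (1 | 0) into 1, now ((~ (~ 1)) | ((~ (~ 1)) & 1))
step 6: absorb_or (→) rewrites ((~ (~ 1)) | ((~ (~ 1)) & 1)) into (~ (~ 1)), reaching cost 5 (bound 5)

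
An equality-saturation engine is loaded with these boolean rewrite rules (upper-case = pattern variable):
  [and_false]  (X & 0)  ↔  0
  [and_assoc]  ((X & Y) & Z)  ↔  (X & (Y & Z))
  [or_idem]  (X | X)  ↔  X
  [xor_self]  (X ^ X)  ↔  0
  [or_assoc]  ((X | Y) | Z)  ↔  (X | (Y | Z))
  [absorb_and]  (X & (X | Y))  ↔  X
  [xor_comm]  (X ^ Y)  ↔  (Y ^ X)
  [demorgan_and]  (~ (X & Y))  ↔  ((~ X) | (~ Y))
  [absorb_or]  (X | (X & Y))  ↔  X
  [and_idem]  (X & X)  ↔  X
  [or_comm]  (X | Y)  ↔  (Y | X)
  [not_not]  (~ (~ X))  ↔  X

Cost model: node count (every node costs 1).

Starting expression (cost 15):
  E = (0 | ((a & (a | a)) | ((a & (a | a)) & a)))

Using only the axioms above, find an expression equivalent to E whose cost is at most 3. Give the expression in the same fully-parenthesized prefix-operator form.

(0 | a)   [cost 3]

step 1: absorb_or (→) rewrites ((a & (a | a)) | ((a & (a | a)) & a)) into (a & (a | a)), now (0 | (a & (a | a)))
step 2: or_idem (→) rewrites (a | a) into a, now (0 | (a & a))
step 3: and_idem (→) rewrites (a & a) into a, reaching cost 3 (bound 3)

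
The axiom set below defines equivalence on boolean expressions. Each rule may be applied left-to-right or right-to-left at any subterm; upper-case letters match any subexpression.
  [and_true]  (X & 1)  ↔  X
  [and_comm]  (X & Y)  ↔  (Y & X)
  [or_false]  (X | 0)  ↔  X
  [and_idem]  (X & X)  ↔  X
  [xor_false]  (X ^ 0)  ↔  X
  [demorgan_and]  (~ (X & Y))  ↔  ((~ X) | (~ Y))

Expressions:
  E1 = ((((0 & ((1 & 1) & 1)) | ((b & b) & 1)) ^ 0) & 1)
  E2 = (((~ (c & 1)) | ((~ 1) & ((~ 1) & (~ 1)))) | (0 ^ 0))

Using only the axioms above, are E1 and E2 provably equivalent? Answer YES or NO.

NO

All listed rules preserve value, hence provable equivalence implies equal values everywhere; look for a separating assignment.
b=0, c=0 gives E1 ↦ 0, E2 ↦ 1; values differ ⇒ not provably equivalent.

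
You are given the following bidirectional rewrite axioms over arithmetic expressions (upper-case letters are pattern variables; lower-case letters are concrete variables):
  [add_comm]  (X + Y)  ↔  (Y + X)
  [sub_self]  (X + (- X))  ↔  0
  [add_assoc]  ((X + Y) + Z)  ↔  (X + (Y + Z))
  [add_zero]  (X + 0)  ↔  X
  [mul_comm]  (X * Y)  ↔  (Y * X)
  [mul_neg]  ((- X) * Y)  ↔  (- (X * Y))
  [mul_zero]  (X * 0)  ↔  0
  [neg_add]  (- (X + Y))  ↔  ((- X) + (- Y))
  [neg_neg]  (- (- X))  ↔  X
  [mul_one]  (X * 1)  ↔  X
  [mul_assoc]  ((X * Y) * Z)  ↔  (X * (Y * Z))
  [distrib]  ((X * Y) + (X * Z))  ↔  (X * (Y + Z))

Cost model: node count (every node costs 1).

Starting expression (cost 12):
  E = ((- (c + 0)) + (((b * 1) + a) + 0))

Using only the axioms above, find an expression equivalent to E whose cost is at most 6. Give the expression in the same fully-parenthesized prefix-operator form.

(1) (b * 1)  =[mul_one →]=  b    ⊢ ((- (c + 0)) + ((b + a) + 0))
(2) (c + 0)  =[add_zero →]=  c    ⊢ ((- c) + ((b + a) + 0))
(3) ((b + a) + 0)  =[add_zero →]=  (b + a)    ⊢ cost 6, within 6

((- c) + (b + a))   [cost 6]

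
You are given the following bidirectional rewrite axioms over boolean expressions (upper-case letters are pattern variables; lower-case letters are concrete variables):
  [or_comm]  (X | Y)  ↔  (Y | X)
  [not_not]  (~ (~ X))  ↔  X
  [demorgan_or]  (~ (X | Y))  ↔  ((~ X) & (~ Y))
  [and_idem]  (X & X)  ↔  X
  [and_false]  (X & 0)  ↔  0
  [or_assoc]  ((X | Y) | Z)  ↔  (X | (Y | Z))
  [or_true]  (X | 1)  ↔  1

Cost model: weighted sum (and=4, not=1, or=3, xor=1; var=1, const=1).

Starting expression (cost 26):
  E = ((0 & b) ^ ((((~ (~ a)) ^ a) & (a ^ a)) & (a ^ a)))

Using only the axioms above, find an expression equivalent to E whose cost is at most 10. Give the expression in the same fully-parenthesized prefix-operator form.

step 1: not_not (→) rewrites (~ (~ a)) into a, now ((0 & b) ^ (((a ^ a) & (a ^ a)) & (a ^ a)))
step 2: and_idem (→) rewrites ((a ^ a) & (a ^ a)) into (a ^ a), now ((0 & b) ^ ((a ^ a) & (a ^ a)))
step 3: and_idem (→) rewrites ((a ^ a) & (a ^ a)) into (a ^ a), reaching cost 10 (bound 10)

((0 & b) ^ (a ^ a))   [cost 10]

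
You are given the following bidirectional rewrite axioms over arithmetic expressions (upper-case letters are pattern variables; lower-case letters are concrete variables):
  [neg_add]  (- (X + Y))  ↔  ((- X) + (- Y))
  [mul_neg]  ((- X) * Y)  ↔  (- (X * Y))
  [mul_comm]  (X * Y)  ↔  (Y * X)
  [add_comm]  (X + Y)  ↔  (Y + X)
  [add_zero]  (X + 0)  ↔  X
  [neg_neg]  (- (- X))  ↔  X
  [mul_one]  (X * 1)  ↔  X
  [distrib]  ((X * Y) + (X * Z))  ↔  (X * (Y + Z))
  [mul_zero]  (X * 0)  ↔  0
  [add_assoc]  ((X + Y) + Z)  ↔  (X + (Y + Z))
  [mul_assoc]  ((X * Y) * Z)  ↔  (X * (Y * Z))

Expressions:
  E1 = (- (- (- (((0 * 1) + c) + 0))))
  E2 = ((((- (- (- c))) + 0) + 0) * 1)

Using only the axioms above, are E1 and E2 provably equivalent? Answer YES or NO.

(1) (- (- (((0 * 1) + c) + 0)))  =[neg_neg →]=  (((0 * 1) + c) + 0)    ⊢ (- (((0 * 1) + c) + 0))
(2) (0 * 1)  =[mul_one →]=  0    ⊢ (- ((0 + c) + 0))
(3) ((0 + c) + 0)  =[add_zero →]=  (0 + c)    ⊢ (- (0 + c))
(4) (0 + c)  =[add_comm →]=  (c + 0)    ⊢ (- (c + 0))
(5) (c + 0)  =[add_zero →]=  c    ⊢ (- c)
(6) (- c)  =[add_zero ←]=  ((- c) + 0)
(7) (- c)  =[add_zero ←]=  ((- c) + 0)    ⊢ (((- c) + 0) + 0)
(8) (((- c) + 0) + 0)  =[mul_one ←]=  ((((- c) + 0) + 0) * 1)
(9) (- c)  =[neg_neg ←]=  (- (- (- c)))    ⊢ E2

YES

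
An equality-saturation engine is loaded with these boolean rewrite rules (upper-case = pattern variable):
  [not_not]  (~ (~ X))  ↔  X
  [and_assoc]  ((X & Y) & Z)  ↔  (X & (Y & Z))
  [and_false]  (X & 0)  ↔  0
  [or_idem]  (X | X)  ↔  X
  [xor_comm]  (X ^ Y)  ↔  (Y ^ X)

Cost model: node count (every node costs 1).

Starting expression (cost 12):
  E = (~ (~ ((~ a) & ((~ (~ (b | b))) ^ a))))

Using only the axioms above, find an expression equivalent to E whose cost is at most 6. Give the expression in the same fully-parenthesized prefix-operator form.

(1) (~ (~ (b | b)))  =[not_not →]=  (b | b)    ⊢ (~ (~ ((~ a) & ((b | b) ^ a))))
(2) (b | b)  =[or_idem →]=  b    ⊢ (~ (~ ((~ a) & (b ^ a))))
(3) (~ (~ ((~ a) & (b ^ a))))  =[not_not →]=  ((~ a) & (b ^ a))    ⊢ cost 6, within 6

((~ a) & (b ^ a))   [cost 6]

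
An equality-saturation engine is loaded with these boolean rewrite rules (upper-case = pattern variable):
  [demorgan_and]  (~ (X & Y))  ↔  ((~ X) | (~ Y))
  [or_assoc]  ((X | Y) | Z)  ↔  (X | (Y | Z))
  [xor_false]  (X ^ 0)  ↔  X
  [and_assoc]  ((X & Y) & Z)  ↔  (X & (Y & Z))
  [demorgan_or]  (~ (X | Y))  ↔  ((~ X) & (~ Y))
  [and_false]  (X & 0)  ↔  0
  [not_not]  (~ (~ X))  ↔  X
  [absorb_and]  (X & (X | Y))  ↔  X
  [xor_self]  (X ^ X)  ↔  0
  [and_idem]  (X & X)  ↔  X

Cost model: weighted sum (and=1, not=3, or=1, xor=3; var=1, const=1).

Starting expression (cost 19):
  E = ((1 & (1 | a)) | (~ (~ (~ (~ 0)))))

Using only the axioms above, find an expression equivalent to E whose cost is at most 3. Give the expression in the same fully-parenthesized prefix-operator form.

1. [not_not →] (~ (~ 0))  →  0;  E = ((1 & (1 | a)) | (~ (~ 0)))
2. [absorb_and →] (1 & (1 | a))  →  1;  E = (1 | (~ (~ 0)))
3. [not_not →] (~ (~ 0))  →  0;  cost 3 ≤ 3, done

(1 | 0)   [cost 3]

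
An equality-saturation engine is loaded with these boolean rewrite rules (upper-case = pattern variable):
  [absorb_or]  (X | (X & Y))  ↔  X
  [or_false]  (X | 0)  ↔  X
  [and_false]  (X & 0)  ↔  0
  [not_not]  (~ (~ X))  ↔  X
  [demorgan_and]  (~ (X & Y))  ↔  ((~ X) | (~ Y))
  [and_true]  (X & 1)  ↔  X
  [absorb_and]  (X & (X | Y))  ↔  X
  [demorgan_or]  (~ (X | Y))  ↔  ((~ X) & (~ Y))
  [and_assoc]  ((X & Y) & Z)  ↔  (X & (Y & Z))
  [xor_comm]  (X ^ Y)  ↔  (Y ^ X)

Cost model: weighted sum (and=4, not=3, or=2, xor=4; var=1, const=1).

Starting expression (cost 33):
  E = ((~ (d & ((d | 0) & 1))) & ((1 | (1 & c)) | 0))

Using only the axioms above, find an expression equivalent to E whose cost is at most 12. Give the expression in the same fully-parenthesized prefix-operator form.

step 1: and_true (→) rewrites ((d | 0) & 1) into (d | 0), now ((~ (d & (d | 0))) & ((1 | (1 & c)) | 0))
step 2: absorb_and (→) rewrites (d & (d | 0)) into d, now ((~ d) & ((1 | (1 & c)) | 0))
step 3: absorb_or (→) rewrites (1 | (1 & c)) into 1, reaching cost 12 (bound 12)

((~ d) & (1 | 0))   [cost 12]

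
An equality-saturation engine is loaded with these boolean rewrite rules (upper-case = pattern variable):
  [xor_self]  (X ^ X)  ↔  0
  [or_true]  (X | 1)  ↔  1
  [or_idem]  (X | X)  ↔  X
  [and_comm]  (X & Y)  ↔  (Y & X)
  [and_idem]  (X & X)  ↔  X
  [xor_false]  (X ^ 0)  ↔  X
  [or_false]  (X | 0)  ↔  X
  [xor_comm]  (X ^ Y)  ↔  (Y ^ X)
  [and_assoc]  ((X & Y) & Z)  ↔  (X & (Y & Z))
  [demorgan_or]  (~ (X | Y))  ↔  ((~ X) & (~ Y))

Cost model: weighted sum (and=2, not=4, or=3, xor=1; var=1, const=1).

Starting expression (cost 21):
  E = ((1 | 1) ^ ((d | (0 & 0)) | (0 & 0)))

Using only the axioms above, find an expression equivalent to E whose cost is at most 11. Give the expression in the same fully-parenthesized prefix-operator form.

((1 | 1) ^ (d | 0))   [cost 11]

step 1: and_idem (→) rewrites (0 & 0) into 0, now ((1 | 1) ^ ((d | 0) | (0 & 0)))
step 2: and_idem (→) rewrites (0 & 0) into 0, now ((1 | 1) ^ ((d | 0) | 0))
step 3: or_false (→) rewrites (d | 0) into d, reaching cost 11 (bound 11)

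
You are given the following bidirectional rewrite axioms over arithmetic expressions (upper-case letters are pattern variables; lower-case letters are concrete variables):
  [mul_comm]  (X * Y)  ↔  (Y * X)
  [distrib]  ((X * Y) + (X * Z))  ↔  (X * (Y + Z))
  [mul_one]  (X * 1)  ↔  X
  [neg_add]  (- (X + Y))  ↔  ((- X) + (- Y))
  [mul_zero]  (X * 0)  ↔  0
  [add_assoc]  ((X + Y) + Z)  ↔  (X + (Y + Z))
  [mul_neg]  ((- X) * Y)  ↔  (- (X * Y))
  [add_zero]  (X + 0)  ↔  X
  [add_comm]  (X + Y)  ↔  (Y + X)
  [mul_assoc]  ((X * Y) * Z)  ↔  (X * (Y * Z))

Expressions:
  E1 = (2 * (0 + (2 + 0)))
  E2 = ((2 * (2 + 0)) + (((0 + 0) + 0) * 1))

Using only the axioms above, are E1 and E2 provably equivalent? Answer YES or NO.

1. [add_comm →] (0 + (2 + 0))  →  ((2 + 0) + 0);  E1 = (2 * ((2 + 0) + 0))
2. [add_zero →] (2 + 0)  →  2;  E1 = (2 * (2 + 0))
3. [add_zero →] (2 + 0)  →  2;  E1 = (2 * 2)
4. [add_zero ←] (2 * 2)  →  ((2 * 2) + 0)
5. [add_zero ←] 0  →  (0 + 0);  E1 = ((2 * 2) + (0 + 0))
6. [add_zero ←] 0  →  (0 + 0);  E1 = ((2 * 2) + ((0 + 0) + 0))
7. [add_zero ←] 2  →  (2 + 0);  E1 = ((2 * (2 + 0)) + ((0 + 0) + 0))
8. [mul_one ←] ((0 + 0) + 0)  →  (((0 + 0) + 0) * 1);  this is E2

YES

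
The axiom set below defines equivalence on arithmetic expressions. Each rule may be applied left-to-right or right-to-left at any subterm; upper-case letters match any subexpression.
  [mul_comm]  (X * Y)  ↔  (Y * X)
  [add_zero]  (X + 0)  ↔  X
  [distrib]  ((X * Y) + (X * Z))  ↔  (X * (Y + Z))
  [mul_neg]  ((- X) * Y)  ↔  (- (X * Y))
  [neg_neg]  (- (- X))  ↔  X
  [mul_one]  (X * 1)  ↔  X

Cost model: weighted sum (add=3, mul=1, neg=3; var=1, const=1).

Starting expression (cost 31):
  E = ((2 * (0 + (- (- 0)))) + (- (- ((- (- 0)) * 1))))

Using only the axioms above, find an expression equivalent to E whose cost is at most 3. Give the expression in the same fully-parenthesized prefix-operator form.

(2 * 0)   [cost 3]

1. [neg_neg →] (- (- ((- (- 0)) * 1)))  →  ((- (- 0)) * 1);  E = ((2 * (0 + (- (- 0)))) + ((- (- 0)) * 1))
2. [mul_one →] ((- (- 0)) * 1)  →  (- (- 0));  E = ((2 * (0 + (- (- 0)))) + (- (- 0)))
3. [neg_neg →] (- (- 0))  →  0;  E = ((2 * (0 + 0)) + (- (- 0)))
4. [add_zero →] (0 + 0)  →  0;  E = ((2 * 0) + (- (- 0)))
5. [neg_neg →] (- (- 0))  →  0;  E = ((2 * 0) + 0)
6. [add_zero →] ((2 * 0) + 0)  →  (2 * 0);  cost 3 ≤ 3, done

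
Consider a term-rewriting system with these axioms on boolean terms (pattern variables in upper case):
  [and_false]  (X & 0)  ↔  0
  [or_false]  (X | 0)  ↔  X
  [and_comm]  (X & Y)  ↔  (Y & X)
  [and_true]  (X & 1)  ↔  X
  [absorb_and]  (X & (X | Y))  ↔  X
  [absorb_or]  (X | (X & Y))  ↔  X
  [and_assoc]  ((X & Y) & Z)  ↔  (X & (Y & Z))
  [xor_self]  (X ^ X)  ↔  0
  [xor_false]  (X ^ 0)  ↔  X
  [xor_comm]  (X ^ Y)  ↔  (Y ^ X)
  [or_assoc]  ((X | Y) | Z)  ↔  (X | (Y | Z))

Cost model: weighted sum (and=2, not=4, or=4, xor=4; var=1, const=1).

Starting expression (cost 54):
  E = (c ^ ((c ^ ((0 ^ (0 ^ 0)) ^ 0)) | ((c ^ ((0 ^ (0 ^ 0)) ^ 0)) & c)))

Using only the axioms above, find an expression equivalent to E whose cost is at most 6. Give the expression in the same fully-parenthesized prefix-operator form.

(c ^ c)   [cost 6]

1. [absorb_or →] ((c ^ ((0 ^ (0 ^ 0)) ^ 0)) | ((c ^ ((0 ^ (0 ^ 0)) ^ 0)) & c))  →  (c ^ ((0 ^ (0 ^ 0)) ^ 0));  E = (c ^ (c ^ ((0 ^ (0 ^ 0)) ^ 0)))
2. [xor_false →] (0 ^ 0)  →  0;  E = (c ^ (c ^ ((0 ^ 0) ^ 0)))
3. [xor_false →] ((0 ^ 0) ^ 0)  →  (0 ^ 0);  E = (c ^ (c ^ (0 ^ 0)))
4. [xor_false →] (0 ^ 0)  →  0;  E = (c ^ (c ^ 0))
5. [xor_false →] (c ^ 0)  →  c;  cost 6 ≤ 6, done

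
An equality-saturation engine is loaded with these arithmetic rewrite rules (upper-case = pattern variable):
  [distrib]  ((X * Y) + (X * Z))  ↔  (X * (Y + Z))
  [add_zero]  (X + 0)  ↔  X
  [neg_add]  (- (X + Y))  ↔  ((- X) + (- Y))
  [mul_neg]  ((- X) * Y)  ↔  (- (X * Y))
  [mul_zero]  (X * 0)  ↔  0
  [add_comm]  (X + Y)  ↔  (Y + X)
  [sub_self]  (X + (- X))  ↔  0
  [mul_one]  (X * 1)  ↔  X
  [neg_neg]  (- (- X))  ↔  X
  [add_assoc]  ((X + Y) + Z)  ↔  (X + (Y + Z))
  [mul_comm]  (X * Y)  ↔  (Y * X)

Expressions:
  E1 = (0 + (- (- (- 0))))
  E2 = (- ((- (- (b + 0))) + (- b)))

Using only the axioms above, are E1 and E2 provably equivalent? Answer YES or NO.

step 1: neg_neg (→) rewrites (- (- (- 0))) into (- 0), now (0 + (- 0))
step 2: add_comm (→) rewrites (0 + (- 0)) into ((- 0) + 0)
step 3: add_zero (→) rewrites ((- 0) + 0) into (- 0)
step 4: sub_self (←) rewrites 0 into (b + (- b)), now (- (b + (- b)))
step 5: neg_neg (←) rewrites b into (- (- b)), now (- ((- (- b)) + (- b)))
step 6: add_zero (←) rewrites b into (b + 0), which is E2

YES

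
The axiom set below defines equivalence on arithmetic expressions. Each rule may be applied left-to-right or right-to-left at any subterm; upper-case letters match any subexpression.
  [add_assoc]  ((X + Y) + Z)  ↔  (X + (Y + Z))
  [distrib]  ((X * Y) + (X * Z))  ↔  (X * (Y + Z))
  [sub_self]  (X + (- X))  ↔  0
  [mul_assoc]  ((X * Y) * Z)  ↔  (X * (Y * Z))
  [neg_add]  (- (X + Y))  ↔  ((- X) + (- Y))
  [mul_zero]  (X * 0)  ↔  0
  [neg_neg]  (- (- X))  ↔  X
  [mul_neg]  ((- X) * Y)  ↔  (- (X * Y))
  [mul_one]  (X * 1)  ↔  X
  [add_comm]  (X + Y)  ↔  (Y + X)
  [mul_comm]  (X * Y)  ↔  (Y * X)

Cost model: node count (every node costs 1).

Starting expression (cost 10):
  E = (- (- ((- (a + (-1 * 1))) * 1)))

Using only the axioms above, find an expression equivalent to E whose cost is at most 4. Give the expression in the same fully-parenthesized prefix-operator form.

(- (-1 + a))   [cost 4]

1. [neg_neg →] (- (- ((- (a + (-1 * 1))) * 1)))  →  ((- (a + (-1 * 1))) * 1)
2. [mul_one →] ((- (a + (-1 * 1))) * 1)  →  (- (a + (-1 * 1)))
3. [add_comm →] (a + (-1 * 1))  →  ((-1 * 1) + a);  E = (- ((-1 * 1) + a))
4. [mul_one →] (-1 * 1)  →  -1;  cost 4 ≤ 4, done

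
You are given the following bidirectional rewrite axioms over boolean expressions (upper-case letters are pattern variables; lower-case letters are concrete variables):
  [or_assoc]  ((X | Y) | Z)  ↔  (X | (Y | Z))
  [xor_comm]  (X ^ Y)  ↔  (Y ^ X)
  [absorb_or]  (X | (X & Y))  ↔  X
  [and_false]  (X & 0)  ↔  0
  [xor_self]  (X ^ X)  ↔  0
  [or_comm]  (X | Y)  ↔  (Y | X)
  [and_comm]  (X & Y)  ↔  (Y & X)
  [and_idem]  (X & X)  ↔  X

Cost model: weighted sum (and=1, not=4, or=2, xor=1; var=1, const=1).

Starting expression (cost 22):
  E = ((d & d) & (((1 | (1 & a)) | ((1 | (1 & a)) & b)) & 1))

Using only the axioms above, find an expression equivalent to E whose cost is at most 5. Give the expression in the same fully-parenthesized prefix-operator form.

step 1: absorb_or (→) rewrites ((1 | (1 & a)) | ((1 | (1 & a)) & b)) into (1 | (1 & a)), now ((d & d) & ((1 | (1 & a)) & 1))
step 2: absorb_or (→) rewrites (1 | (1 & a)) into 1, now ((d & d) & (1 & 1))
step 3: and_idem (→) rewrites (1 & 1) into 1, reaching cost 5 (bound 5)

((d & d) & 1)   [cost 5]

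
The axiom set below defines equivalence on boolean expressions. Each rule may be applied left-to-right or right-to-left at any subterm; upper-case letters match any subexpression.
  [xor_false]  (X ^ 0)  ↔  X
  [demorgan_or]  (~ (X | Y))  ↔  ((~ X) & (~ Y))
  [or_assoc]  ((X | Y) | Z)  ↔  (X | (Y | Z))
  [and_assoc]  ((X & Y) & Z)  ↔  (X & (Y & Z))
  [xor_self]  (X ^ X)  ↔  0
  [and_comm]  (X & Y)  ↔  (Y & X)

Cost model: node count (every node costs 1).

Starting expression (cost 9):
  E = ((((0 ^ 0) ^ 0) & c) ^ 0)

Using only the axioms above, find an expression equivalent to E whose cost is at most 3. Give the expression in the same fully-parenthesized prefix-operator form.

(0 & c)   [cost 3]

step 1: xor_false (→) rewrites ((((0 ^ 0) ^ 0) & c) ^ 0) into (((0 ^ 0) ^ 0) & c)
step 2: xor_false (→) rewrites ((0 ^ 0) ^ 0) into (0 ^ 0), now ((0 ^ 0) & c)
step 3: xor_false (→) rewrites (0 ^ 0) into 0, reaching cost 3 (bound 3)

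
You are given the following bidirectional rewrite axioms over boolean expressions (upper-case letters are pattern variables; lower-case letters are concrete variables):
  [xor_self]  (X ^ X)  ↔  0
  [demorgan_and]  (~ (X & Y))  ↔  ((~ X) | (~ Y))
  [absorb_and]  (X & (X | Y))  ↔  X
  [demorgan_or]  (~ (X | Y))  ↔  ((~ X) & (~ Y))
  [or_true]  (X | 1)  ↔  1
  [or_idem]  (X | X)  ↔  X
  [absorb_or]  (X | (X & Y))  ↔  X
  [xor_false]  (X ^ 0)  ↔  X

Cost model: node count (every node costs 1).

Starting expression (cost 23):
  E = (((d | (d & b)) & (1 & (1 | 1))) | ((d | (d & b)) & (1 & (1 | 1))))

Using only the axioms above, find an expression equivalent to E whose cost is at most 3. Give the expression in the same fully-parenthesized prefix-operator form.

(d & 1)   [cost 3]

(1) (((d | (d & b)) & (1 & (1 | 1))) | ((d | (d & b)) & (1 & (1 | 1))))  =[or_idem →]=  ((d | (d & b)) & (1 & (1 | 1)))
(2) (1 & (1 | 1))  =[absorb_and →]=  1    ⊢ ((d | (d & b)) & 1)
(3) (d | (d & b))  =[absorb_or →]=  d    ⊢ cost 3, within 3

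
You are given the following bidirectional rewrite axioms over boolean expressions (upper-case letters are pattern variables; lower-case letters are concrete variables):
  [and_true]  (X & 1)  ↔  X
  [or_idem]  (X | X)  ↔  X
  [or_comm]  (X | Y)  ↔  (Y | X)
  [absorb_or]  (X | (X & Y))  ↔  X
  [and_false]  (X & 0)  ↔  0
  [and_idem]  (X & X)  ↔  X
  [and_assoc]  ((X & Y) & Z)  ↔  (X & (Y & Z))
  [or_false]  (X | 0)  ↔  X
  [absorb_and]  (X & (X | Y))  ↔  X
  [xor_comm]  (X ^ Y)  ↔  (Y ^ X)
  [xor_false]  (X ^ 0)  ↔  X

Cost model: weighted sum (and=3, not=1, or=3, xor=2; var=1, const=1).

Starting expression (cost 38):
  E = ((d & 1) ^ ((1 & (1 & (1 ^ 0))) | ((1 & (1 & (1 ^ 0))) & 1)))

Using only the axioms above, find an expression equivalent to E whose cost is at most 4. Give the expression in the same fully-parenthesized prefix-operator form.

(1) ((1 & (1 & (1 ^ 0))) | ((1 & (1 & (1 ^ 0))) & 1))  =[absorb_or →]=  (1 & (1 & (1 ^ 0)))    ⊢ ((d & 1) ^ (1 & (1 & (1 ^ 0))))
(2) (d & 1)  =[and_true →]=  d    ⊢ (d ^ (1 & (1 & (1 ^ 0))))
(3) (1 ^ 0)  =[xor_false →]=  1    ⊢ (d ^ (1 & (1 & 1)))
(4) (1 & 1)  =[and_idem →]=  1    ⊢ (d ^ (1 & 1))
(5) (1 & 1)  =[and_idem →]=  1    ⊢ cost 4, within 4

(d ^ 1)   [cost 4]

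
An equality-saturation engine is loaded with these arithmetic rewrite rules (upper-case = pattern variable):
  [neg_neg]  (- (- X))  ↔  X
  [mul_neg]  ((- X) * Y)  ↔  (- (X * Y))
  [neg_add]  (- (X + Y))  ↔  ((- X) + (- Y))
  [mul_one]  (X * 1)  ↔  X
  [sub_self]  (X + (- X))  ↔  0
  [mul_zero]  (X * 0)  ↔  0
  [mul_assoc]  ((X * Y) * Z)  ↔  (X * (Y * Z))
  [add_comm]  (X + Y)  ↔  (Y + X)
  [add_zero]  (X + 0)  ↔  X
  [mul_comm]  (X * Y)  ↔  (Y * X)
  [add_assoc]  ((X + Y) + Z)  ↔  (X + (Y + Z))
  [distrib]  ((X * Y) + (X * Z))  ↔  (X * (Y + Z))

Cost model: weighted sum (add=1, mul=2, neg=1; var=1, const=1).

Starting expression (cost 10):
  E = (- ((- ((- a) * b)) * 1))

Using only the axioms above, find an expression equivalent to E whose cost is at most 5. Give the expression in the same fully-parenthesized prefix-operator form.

((- a) * b)   [cost 5]

step 1: mul_one (→) rewrites ((- ((- a) * b)) * 1) into (- ((- a) * b)), now (- (- ((- a) * b)))
step 2: neg_neg (→) rewrites (- (- ((- a) * b))) into ((- a) * b), reaching cost 5 (bound 5)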